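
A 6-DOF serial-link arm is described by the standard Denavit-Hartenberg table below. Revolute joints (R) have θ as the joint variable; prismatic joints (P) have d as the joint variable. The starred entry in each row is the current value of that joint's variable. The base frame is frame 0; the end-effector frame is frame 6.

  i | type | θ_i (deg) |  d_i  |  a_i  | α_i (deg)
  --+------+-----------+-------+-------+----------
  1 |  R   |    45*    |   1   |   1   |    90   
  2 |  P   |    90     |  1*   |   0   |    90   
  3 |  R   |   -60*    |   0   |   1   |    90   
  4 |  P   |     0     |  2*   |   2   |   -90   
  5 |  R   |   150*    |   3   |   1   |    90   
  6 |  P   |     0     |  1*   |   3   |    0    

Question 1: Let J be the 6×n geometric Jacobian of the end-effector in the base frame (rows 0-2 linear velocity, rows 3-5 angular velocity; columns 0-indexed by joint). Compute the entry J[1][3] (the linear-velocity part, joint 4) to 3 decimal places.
0.354

prismatic axis z_3 = (-0.3536,0.3536,-0.8660)
J_v[:, 3] = z_3; J_ω[:, 3] = (0,0,0)
entry J[1][3] = 0.3536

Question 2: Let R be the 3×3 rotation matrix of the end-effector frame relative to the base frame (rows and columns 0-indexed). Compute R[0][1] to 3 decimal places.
0.707

End-effector y-axis (col 1 of R) = (0.7071,0.7071,-0.0000)
R[0][1] = 0.7071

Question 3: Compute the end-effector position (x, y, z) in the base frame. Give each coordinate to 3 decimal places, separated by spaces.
after link 1: o_1 = (0.7071, 0.7071, 1.0000)
after link 2: o_2 = (1.4142, -0.0000, 1.0000)
after link 3: o_3 = (0.8018, 0.6124, 1.5000)
after link 4: o_4 = (-1.1300, 2.5442, 0.7679)
after link 5: o_5 = (1.6984, 3.9584, 0.7679)
after link 6: o_6 = (3.8197, 1.8371, 1.7679)

3.820 1.837 1.768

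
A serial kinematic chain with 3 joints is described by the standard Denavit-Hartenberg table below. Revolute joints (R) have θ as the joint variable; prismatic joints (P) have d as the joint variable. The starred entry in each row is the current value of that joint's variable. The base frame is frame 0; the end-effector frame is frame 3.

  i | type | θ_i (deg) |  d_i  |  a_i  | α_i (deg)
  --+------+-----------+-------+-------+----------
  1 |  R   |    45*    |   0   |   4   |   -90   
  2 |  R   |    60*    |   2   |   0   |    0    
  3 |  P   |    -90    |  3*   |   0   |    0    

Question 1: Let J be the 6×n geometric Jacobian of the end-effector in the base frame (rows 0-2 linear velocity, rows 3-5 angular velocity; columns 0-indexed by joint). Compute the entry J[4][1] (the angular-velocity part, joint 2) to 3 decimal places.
0.707

axis z_1 = (-0.7071,0.7071,0.0000); lever o_n−o_1 = (-3.5355,3.5355,0.0000)
cross product → J_v[:, 1] = (-0.0000,-0.0000,0.0000)
J_ω[:, 1] = z_1
entry J[4][1] = 0.7071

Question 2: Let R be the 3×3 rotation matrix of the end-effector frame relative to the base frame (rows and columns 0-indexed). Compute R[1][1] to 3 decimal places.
0.354

End-effector y-axis (col 1 of R) = (0.3536,0.3536,-0.8660)
R[1][1] = 0.3536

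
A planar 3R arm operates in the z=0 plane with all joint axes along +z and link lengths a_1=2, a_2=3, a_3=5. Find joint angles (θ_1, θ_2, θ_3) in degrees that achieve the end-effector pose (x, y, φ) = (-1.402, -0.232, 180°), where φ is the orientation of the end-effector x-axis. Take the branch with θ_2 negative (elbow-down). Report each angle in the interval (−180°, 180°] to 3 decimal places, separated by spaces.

wrist centre = target − a_3·(cos φ, sin φ) = (3.5980, -0.2320)
cos θ_2 = (12.9994−2²−3²)/(2·2·3) = -0.0000; θ_2 = -90.0027° (elbow-down)
β = atan2(-0.2320,3.5980) = -3.6893°; ψ = atan2(-3.0000,1.9999) = -56.3118°
θ_1 = β − ψ = 52.6225°
θ_3 = φ − θ_1 − θ_2 = -142.6198° (wrapped to (-180°,180°])

52.622 -90.003 -142.620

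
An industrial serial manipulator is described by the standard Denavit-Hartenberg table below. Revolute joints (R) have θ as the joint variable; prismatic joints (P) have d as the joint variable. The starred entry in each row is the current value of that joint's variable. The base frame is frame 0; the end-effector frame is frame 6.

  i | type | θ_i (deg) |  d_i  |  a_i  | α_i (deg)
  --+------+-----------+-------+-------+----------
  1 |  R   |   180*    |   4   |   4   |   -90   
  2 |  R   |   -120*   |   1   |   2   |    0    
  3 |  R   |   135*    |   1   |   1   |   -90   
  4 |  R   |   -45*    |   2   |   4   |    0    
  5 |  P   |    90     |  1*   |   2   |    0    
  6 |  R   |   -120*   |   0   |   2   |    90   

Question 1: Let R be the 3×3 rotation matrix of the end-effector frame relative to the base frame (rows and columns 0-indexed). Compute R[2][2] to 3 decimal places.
0.250

End-effector z-axis (col 2 of R) = (0.9330,-0.2588,0.2500)
R[2][2] = 0.2500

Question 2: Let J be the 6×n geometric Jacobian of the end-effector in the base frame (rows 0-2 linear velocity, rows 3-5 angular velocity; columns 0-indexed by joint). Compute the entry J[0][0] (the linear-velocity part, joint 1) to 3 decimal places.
axis z_0 = ẑ; lever o_n−o_0 = (-7.7875,-5.3461,1.3434)
cross product → J_v[:, 0] = (5.3461,-7.7875,0.0000)
J_ω[:, 0] = z_0
entry J[0][0] = 5.3461

5.346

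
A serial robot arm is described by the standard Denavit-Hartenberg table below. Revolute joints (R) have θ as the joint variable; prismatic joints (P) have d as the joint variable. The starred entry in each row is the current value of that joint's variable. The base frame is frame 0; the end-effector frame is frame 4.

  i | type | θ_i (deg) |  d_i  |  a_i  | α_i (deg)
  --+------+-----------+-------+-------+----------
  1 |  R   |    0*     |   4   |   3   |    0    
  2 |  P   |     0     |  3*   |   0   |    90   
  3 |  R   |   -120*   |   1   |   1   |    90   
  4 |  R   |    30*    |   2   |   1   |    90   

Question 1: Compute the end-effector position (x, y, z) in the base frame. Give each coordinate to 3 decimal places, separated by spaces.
after link 1: o_1 = (3.0000, 0.0000, 4.0000)
after link 2: o_2 = (3.0000, 0.0000, 7.0000)
after link 3: o_3 = (2.5000, -1.0000, 6.1340)
after link 4: o_4 = (0.3349, -1.5000, 6.3840)

0.335 -1.500 6.384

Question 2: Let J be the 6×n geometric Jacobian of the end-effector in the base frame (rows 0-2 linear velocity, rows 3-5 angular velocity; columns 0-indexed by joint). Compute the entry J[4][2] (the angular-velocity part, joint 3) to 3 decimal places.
axis z_2 = (0.0000,-1.0000,0.0000); lever o_n−o_2 = (-2.6651,-1.5000,-0.6160)
cross product → J_v[:, 2] = (0.6160,-0.0000,-2.6651)
J_ω[:, 2] = z_2
entry J[4][2] = -1.0000

-1.000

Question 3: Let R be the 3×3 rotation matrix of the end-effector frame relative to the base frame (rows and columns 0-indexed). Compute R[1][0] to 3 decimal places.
End-effector x-axis (col 0 of R) = (-0.4330,-0.5000,-0.7500)
R[1][0] = -0.5000

-0.500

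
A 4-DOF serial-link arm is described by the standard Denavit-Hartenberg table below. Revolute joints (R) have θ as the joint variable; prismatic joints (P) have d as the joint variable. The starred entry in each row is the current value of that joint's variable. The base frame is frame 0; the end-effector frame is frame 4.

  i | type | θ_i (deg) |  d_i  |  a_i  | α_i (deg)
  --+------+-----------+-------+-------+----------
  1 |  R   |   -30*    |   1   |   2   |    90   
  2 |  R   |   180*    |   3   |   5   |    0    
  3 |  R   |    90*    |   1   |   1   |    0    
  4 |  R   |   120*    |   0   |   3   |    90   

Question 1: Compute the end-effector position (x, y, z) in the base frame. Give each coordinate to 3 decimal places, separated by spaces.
after link 1: o_1 = (1.7321, -1.0000, 1.0000)
after link 2: o_2 = (-4.0981, -1.0981, 1.0000)
after link 3: o_3 = (-4.5981, -1.9641, 0.0000)
after link 4: o_4 = (-2.3481, -3.2631, 1.5000)

-2.348 -3.263 1.500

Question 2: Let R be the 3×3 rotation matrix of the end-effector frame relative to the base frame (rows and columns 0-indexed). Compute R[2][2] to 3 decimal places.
End-effector z-axis (col 2 of R) = (0.4330,-0.2500,-0.8660)
R[2][2] = -0.8660

-0.866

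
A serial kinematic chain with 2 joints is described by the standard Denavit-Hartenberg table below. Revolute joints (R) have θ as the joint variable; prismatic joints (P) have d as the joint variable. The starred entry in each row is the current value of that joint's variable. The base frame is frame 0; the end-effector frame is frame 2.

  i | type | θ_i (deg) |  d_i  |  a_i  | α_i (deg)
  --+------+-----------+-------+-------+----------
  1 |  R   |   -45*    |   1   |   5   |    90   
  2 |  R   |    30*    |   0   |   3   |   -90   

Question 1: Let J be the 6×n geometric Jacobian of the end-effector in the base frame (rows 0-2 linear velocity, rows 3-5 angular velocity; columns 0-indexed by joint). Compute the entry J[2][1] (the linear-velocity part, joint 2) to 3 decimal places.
2.598

axis z_1 = (-0.7071,-0.7071,0.0000); lever o_n−o_1 = (1.8371,-1.8371,1.5000)
cross product → J_v[:, 1] = (-1.0607,1.0607,2.5981)
J_ω[:, 1] = z_1
entry J[2][1] = 2.5981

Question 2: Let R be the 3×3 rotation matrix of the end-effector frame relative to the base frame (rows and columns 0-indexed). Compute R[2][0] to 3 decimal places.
0.500

End-effector x-axis (col 0 of R) = (0.6124,-0.6124,0.5000)
R[2][0] = 0.5000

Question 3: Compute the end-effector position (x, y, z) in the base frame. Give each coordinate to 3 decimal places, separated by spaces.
after link 1: o_1 = (3.5355, -3.5355, 1.0000)
after link 2: o_2 = (5.3727, -5.3727, 2.5000)

5.373 -5.373 2.500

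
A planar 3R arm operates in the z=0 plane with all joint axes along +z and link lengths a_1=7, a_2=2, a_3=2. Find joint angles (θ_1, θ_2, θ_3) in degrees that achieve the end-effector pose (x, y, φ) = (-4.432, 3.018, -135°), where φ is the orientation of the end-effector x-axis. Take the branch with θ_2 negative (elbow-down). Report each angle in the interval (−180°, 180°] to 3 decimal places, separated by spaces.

wrist centre = target − a_3·(cos φ, sin φ) = (-3.0178, 4.4322)
cos θ_2 = (28.7516−7²−2²)/(2·7·2) = -0.8660; θ_2 = -149.9989° (elbow-down)
β = atan2(4.4322,-3.0178) = 124.2500°; ψ = atan2(-1.0000,5.2680) = -10.7487°
θ_1 = β − ψ = 134.9987°
θ_3 = φ − θ_1 − θ_2 = -119.9998° (wrapped to (-180°,180°])

134.999 -149.999 -120.000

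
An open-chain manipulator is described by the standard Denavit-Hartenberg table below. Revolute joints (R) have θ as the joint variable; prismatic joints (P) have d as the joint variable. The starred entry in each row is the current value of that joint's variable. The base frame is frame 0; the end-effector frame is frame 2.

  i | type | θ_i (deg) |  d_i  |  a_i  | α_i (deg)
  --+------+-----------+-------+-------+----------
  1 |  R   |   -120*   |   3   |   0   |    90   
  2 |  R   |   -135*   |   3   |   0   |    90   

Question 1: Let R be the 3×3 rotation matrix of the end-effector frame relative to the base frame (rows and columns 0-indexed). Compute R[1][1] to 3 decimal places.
End-effector y-axis (col 1 of R) = (-0.8660,0.5000,0.0000)
R[1][1] = 0.5000

0.500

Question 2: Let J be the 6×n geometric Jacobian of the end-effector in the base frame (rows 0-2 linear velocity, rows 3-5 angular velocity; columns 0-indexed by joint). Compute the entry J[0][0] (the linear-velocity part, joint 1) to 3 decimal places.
-1.500

axis z_0 = ẑ; lever o_n−o_0 = (-2.5981,1.5000,3.0000)
cross product → J_v[:, 0] = (-1.5000,-2.5981,0.0000)
J_ω[:, 0] = z_0
entry J[0][0] = -1.5000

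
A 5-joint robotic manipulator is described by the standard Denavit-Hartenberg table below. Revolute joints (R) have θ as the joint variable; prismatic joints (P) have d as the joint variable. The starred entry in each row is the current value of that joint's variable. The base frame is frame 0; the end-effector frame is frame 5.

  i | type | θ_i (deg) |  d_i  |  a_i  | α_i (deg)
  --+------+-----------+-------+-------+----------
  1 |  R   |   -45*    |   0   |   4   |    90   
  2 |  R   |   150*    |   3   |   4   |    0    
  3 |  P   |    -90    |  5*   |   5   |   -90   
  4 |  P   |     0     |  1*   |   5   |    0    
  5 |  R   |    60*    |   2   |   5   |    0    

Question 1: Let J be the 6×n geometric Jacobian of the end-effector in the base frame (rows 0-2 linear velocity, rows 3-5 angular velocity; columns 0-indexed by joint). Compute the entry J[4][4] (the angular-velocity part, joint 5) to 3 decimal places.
0.612

axis z_4 = (-0.6124,0.6124,0.5000); lever o_n−o_4 = (2.7210,3.4027,3.1651)
cross product → J_v[:, 4] = (0.2368,3.2987,-3.7500)
J_ω[:, 4] = z_4
entry J[4][4] = 0.6124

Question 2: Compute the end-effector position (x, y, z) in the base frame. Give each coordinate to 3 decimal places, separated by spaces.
0.366 -5.556 14.325

after link 1: o_1 = (2.8284, -2.8284, 0.0000)
after link 2: o_2 = (-1.7424, -2.5003, 2.0000)
after link 3: o_3 = (-3.5101, -7.8036, 6.3301)
after link 4: o_4 = (-2.3548, -8.9590, 11.1603)
after link 5: o_5 = (0.3662, -5.5562, 14.3253)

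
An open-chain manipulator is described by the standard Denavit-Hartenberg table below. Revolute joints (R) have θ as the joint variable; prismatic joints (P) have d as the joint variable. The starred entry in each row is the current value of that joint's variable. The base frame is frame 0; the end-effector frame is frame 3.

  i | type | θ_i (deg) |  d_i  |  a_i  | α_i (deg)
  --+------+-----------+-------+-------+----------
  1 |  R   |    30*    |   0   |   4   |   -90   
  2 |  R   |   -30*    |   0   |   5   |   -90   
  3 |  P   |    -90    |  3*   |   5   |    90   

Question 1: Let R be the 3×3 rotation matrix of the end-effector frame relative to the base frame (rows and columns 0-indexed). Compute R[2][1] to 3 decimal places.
End-effector y-axis (col 1 of R) = (0.4330,0.2500,-0.8660)
R[2][1] = -0.8660

-0.866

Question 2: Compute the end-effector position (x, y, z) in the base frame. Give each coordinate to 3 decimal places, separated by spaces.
after link 1: o_1 = (3.4641, 2.0000, 0.0000)
after link 2: o_2 = (7.2141, 4.1651, 2.5000)
after link 3: o_3 = (6.0131, 9.2452, -0.0981)

6.013 9.245 -0.098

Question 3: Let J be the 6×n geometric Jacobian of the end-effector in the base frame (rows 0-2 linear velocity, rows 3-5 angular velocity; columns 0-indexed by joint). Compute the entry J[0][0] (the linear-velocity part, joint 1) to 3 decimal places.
axis z_0 = ẑ; lever o_n−o_0 = (6.0131,9.2452,-0.0981)
cross product → J_v[:, 0] = (-9.2452,6.0131,0.0000)
J_ω[:, 0] = z_0
entry J[0][0] = -9.2452

-9.245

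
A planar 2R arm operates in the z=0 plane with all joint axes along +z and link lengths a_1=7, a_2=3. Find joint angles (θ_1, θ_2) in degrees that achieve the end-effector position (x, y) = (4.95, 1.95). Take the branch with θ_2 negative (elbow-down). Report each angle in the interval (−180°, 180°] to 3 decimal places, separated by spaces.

cos θ_2 = (28.3050−7²−3²)/(2·7·3) = -0.7070; θ_2 = -134.9933° (elbow-down)
β = atan2(1.9500,4.9500) = 21.5014°; ψ = atan2(-2.1216,4.8789) = -23.5015°
θ_1 = β − ψ = 45.0029°

45.003 -134.993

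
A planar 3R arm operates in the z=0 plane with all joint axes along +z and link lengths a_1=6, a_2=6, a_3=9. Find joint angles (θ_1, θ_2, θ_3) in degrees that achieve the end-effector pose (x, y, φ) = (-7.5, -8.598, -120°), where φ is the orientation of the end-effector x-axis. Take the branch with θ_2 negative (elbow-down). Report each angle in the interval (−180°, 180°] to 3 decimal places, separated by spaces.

-90.001 -150.000 120.001

wrist centre = target − a_3·(cos φ, sin φ) = (-3.0000, -0.8038)
cos θ_2 = (9.6460−6²−6²)/(2·6·6) = -0.8660; θ_2 = -150.0002° (elbow-down)
β = atan2(-0.8038,-3.0000) = -165.0014°; ψ = atan2(-3.0000,0.8038) = -75.0001°
θ_1 = β − ψ = -90.0013°
θ_3 = φ − θ_1 − θ_2 = 120.0015° (wrapped to (-180°,180°])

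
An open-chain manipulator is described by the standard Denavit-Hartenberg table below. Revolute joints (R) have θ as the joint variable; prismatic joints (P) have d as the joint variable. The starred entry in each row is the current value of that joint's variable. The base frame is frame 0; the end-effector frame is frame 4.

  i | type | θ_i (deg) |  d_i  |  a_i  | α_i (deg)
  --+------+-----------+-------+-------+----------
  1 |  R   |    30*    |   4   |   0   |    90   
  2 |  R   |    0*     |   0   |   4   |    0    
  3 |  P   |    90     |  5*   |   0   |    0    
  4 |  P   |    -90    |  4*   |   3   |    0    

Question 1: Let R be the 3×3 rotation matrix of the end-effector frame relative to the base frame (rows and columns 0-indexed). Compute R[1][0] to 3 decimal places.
0.500

End-effector x-axis (col 0 of R) = (0.8660,0.5000,0.0000)
R[1][0] = 0.5000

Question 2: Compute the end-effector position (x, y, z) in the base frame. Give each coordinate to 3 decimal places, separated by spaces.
10.562 -4.294 4.000

after link 1: o_1 = (0.0000, 0.0000, 4.0000)
after link 2: o_2 = (3.4641, 2.0000, 4.0000)
after link 3: o_3 = (5.9641, -2.3301, 4.0000)
after link 4: o_4 = (10.5622, -4.2942, 4.0000)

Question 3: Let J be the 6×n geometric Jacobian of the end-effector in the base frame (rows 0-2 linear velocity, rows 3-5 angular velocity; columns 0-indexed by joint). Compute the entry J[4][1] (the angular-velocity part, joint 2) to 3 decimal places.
-0.866

axis z_1 = (0.5000,-0.8660,0.0000); lever o_n−o_1 = (10.5622,-4.2942,0.0000)
cross product → J_v[:, 1] = (0.0000,0.0000,7.0000)
J_ω[:, 1] = z_1
entry J[4][1] = -0.8660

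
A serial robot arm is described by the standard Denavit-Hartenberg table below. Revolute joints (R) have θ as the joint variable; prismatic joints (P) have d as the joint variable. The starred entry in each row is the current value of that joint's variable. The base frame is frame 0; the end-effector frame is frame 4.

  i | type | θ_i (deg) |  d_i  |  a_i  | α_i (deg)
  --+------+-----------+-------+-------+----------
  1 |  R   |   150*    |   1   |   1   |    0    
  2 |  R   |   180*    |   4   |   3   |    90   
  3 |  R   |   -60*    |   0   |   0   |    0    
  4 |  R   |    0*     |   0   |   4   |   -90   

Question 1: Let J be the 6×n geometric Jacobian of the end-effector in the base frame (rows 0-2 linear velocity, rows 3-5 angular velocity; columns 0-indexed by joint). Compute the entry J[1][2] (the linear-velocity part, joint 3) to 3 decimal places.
-1.732

axis z_2 = (-0.5000,-0.8660,0.0000); lever o_n−o_2 = (1.7321,-1.0000,-3.4641)
cross product → J_v[:, 2] = (3.0000,-1.7321,2.0000)
J_ω[:, 2] = z_2
entry J[1][2] = -1.7321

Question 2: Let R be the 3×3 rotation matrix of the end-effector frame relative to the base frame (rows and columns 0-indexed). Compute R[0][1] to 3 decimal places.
End-effector y-axis (col 1 of R) = (0.5000,0.8660,-0.0000)
R[0][1] = 0.5000

0.500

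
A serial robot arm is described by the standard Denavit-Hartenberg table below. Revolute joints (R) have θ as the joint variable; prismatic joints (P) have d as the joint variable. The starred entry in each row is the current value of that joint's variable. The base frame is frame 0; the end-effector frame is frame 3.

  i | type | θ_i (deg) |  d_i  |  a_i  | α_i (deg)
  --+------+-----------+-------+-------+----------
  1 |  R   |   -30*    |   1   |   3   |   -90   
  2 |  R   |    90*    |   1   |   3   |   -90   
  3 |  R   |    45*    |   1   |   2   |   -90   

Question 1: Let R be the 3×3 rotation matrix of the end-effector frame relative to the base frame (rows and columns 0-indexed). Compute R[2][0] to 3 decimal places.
End-effector x-axis (col 0 of R) = (-0.3536,-0.6124,-0.7071)
R[2][0] = -0.7071

-0.707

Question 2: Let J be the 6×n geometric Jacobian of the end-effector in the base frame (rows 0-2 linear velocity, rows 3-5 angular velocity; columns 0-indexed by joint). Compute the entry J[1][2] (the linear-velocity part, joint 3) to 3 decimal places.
-1.225

axis z_2 = (-0.8660,0.5000,-0.0000); lever o_n−o_2 = (-1.5731,-0.7247,-1.4142)
cross product → J_v[:, 2] = (-0.7071,-1.2247,1.4142)
J_ω[:, 2] = z_2
entry J[1][2] = -1.2247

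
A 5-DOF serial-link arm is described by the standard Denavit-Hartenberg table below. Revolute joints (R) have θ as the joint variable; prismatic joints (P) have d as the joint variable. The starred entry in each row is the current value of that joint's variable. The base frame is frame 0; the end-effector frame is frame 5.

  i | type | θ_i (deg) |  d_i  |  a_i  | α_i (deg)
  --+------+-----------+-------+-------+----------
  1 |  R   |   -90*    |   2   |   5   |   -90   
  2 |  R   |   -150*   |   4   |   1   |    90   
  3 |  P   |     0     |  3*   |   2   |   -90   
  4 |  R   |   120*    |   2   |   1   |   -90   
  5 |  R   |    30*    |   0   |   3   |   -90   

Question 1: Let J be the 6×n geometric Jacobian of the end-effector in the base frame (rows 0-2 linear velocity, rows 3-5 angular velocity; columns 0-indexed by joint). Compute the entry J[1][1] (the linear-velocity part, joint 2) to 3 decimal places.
-0.701

axis z_1 = (1.0000,0.0000,0.0000); lever o_n−o_1 = (4.5000,0.9821,0.7010)
cross product → J_v[:, 1] = (-0.0000,-0.7010,0.9821)
J_ω[:, 1] = z_1
entry J[1][1] = -0.7010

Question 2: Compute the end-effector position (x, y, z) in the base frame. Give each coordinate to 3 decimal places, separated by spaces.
after link 1: o_1 = (0.0000, -5.0000, 2.0000)
after link 2: o_2 = (4.0000, -4.1340, 2.5000)
after link 3: o_3 = (4.0000, -0.9019, 0.9019)
after link 4: o_4 = (6.0000, -1.7679, 1.4019)
after link 5: o_5 = (4.5000, -4.0179, 2.7010)

4.500 -4.018 2.701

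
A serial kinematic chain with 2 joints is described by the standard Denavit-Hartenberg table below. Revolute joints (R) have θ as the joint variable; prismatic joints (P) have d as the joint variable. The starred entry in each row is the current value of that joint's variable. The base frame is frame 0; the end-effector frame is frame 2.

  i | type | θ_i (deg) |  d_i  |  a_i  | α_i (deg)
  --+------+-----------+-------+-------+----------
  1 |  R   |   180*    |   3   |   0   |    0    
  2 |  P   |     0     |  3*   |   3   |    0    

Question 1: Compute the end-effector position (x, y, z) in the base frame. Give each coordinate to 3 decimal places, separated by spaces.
after link 1: o_1 = (0.0000, 0.0000, 3.0000)
after link 2: o_2 = (-3.0000, 0.0000, 6.0000)

-3.000 0.000 6.000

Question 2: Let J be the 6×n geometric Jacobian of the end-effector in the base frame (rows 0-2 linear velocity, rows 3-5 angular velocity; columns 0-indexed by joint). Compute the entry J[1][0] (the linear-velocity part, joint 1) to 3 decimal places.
-3.000

axis z_0 = ẑ; lever o_n−o_0 = (-3.0000,0.0000,6.0000)
cross product → J_v[:, 0] = (-0.0000,-3.0000,0.0000)
J_ω[:, 0] = z_0
entry J[1][0] = -3.0000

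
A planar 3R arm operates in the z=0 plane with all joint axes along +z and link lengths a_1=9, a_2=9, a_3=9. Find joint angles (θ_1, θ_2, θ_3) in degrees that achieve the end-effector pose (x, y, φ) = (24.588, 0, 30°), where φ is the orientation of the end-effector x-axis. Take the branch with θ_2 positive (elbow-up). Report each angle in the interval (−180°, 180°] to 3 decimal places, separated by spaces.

wrist centre = target − a_3·(cos φ, sin φ) = (16.7938, -4.5000)
cos θ_2 = (302.2808−9²−9²)/(2·9·9) = 0.8659; θ_2 = 30.0109° (elbow-up)
β = atan2(-4.5000,16.7938) = -15.0004°; ψ = atan2(4.5015,16.7934) = 15.0054°
θ_1 = β − ψ = -30.0058°
θ_3 = φ − θ_1 − θ_2 = 29.9950° (wrapped to (-180°,180°])

-30.006 30.011 29.995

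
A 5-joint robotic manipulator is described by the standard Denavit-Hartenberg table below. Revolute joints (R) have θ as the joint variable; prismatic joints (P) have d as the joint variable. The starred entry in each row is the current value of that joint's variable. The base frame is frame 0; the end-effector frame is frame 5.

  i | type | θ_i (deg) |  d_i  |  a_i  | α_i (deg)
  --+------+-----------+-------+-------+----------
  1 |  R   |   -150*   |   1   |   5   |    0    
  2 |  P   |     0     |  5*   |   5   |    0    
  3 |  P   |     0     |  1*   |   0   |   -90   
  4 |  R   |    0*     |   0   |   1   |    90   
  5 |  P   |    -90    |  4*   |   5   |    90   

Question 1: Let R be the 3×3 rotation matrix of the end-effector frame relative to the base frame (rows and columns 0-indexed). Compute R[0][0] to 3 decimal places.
-0.500

End-effector x-axis (col 0 of R) = (-0.5000,0.8660,0.0000)
R[0][0] = -0.5000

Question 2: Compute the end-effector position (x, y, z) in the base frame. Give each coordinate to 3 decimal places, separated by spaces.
after link 1: o_1 = (-4.3301, -2.5000, 1.0000)
after link 2: o_2 = (-8.6603, -5.0000, 6.0000)
after link 3: o_3 = (-8.6603, -5.0000, 7.0000)
after link 4: o_4 = (-9.5263, -5.5000, 7.0000)
after link 5: o_5 = (-12.0263, -1.1699, 11.0000)

-12.026 -1.170 11.000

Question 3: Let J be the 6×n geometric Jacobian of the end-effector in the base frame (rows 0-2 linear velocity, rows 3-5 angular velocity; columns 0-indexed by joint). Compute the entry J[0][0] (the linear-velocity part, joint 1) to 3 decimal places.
1.170

axis z_0 = ẑ; lever o_n−o_0 = (-12.0263,-1.1699,11.0000)
cross product → J_v[:, 0] = (1.1699,-12.0263,0.0000)
J_ω[:, 0] = z_0
entry J[0][0] = 1.1699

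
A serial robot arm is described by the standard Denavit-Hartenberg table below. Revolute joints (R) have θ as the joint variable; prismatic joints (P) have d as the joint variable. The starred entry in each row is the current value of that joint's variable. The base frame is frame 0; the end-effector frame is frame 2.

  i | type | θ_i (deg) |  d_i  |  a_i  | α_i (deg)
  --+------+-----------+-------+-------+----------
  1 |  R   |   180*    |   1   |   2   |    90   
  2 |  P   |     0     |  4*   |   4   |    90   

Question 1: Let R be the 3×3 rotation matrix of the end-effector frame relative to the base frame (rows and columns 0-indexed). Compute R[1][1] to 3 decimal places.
1.000

End-effector y-axis (col 1 of R) = (0.0000,1.0000,0.0000)
R[1][1] = 1.0000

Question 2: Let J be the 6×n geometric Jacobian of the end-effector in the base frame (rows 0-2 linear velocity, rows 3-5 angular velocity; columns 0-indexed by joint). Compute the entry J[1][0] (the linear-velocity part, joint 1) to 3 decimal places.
axis z_0 = ẑ; lever o_n−o_0 = (-6.0000,4.0000,1.0000)
cross product → J_v[:, 0] = (-4.0000,-6.0000,0.0000)
J_ω[:, 0] = z_0
entry J[1][0] = -6.0000

-6.000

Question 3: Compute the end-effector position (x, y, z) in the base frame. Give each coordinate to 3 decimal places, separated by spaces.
-6.000 4.000 1.000

after link 1: o_1 = (-2.0000, 0.0000, 1.0000)
after link 2: o_2 = (-6.0000, 4.0000, 1.0000)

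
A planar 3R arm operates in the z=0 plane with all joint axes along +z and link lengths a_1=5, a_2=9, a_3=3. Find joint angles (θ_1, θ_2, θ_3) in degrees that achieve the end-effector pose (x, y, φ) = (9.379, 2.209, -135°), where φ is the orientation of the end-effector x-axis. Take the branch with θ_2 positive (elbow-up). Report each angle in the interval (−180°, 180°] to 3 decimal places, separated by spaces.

wrist centre = target − a_3·(cos φ, sin φ) = (11.5003, 4.3303)
cos θ_2 = (151.0090−5²−9²)/(2·5·9) = 0.5001; θ_2 = 59.9934° (elbow-up)
β = atan2(4.3303,11.5003) = 20.6333°; ψ = atan2(7.7937,9.5009) = 39.3624°
θ_1 = β − ψ = -18.7291°
θ_3 = φ − θ_1 − θ_2 = -176.2642° (wrapped to (-180°,180°])

-18.729 59.993 -176.264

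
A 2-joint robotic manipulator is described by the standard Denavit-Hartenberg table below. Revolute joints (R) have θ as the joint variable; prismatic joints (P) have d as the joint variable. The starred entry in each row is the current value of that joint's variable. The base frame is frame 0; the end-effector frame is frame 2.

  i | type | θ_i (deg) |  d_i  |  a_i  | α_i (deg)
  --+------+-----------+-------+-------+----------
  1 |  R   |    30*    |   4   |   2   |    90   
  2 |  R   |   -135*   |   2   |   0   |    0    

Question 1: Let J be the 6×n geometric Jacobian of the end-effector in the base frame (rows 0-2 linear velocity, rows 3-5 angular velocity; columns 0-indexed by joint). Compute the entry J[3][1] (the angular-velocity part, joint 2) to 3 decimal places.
0.500

axis z_1 = (0.5000,-0.8660,0.0000); lever o_n−o_1 = (1.0000,-1.7321,0.0000)
cross product → J_v[:, 1] = (0.0000,0.0000,-0.0000)
J_ω[:, 1] = z_1
entry J[3][1] = 0.5000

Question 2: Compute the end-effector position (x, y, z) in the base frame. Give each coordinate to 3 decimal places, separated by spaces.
2.732 -0.732 4.000

after link 1: o_1 = (1.7321, 1.0000, 4.0000)
after link 2: o_2 = (2.7321, -0.7321, 4.0000)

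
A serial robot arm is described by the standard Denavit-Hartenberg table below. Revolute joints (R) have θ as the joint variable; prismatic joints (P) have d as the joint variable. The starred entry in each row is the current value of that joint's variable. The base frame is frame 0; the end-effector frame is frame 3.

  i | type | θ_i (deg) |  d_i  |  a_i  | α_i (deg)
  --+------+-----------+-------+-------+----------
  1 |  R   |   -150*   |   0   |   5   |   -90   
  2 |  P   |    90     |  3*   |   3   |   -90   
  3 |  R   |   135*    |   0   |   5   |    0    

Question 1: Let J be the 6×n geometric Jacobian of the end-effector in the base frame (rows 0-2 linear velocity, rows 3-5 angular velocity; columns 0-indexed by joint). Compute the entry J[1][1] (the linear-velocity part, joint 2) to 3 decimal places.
-0.866

prismatic axis z_1 = (0.5000,-0.8660,0.0000)
J_v[:, 1] = z_1; J_ω[:, 1] = (0,0,0)
entry J[1][1] = -0.8660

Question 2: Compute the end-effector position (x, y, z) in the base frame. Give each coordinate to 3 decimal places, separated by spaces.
after link 1: o_1 = (-4.3301, -2.5000, 0.0000)
after link 2: o_2 = (-2.8301, -5.0981, -3.0000)
after link 3: o_3 = (-4.5979, -2.0362, 0.5355)

-4.598 -2.036 0.536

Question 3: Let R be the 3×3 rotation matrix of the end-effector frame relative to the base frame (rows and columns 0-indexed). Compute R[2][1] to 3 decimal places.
0.707

End-effector y-axis (col 1 of R) = (0.3536,-0.6124,0.7071)
R[2][1] = 0.7071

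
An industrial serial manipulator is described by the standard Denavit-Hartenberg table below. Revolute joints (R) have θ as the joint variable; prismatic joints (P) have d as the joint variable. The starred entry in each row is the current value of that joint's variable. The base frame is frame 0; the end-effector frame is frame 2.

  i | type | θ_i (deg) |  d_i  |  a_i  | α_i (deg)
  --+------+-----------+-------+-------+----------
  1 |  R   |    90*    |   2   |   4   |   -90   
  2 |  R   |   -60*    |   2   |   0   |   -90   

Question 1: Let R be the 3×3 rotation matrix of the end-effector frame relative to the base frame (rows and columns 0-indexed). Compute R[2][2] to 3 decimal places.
End-effector z-axis (col 2 of R) = (-0.0000,0.8660,-0.5000)
R[2][2] = -0.5000

-0.500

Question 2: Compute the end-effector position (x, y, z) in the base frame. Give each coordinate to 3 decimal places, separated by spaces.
after link 1: o_1 = (0.0000, 4.0000, 2.0000)
after link 2: o_2 = (-2.0000, 4.0000, 2.0000)

-2.000 4.000 2.000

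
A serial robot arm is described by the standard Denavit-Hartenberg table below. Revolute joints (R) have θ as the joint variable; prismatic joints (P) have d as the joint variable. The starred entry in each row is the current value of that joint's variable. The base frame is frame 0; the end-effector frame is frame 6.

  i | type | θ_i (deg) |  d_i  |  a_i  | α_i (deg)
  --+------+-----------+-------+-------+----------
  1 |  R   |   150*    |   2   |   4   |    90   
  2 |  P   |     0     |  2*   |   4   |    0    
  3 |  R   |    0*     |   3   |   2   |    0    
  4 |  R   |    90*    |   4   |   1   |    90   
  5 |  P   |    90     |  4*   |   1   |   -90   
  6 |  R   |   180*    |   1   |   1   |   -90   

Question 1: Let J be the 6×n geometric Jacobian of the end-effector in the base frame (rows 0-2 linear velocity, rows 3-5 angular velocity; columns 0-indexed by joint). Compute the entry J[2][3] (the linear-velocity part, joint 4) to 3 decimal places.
axis z_3 = (0.5000,0.8660,0.0000); lever o_n−o_3 = (-1.4641,5.4641,0.0000)
cross product → J_v[:, 3] = (0.0000,-0.0000,4.0000)
J_ω[:, 3] = z_3
entry J[2][3] = 4.0000

4.000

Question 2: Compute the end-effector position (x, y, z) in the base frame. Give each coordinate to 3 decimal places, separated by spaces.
-7.624 14.794 2.000

after link 1: o_1 = (-3.4641, 2.0000, 2.0000)
after link 2: o_2 = (-5.9282, 5.7321, 2.0000)
after link 3: o_3 = (-6.1603, 9.3301, 2.0000)
after link 4: o_4 = (-4.1603, 12.7942, 3.0000)
after link 5: o_5 = (-7.1244, 15.6603, 3.0000)
after link 6: o_6 = (-7.6244, 14.7942, 2.0000)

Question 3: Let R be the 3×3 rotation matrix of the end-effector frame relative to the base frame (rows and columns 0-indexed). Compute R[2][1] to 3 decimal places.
1.000

End-effector y-axis (col 1 of R) = (-0.0000,-0.0000,1.0000)
R[2][1] = 1.0000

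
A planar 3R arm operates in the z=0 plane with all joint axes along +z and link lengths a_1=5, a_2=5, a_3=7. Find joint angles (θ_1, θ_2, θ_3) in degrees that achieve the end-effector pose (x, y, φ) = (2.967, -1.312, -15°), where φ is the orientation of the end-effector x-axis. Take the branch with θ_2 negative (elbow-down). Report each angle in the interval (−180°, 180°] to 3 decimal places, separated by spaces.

wrist centre = target − a_3·(cos φ, sin φ) = (-3.7945, 0.4997)
cos θ_2 = (14.6478−5²−5²)/(2·5·5) = -0.7070; θ_2 = -134.9949° (elbow-down)
β = atan2(0.4997,-3.7945) = 172.4973°; ψ = atan2(-3.5358,1.4648) = -67.4974°
θ_1 = β − ψ = 239.9948°
θ_3 = φ − θ_1 − θ_2 = -119.9999° (wrapped to (-180°,180°])

-120.005 -134.995 -120.000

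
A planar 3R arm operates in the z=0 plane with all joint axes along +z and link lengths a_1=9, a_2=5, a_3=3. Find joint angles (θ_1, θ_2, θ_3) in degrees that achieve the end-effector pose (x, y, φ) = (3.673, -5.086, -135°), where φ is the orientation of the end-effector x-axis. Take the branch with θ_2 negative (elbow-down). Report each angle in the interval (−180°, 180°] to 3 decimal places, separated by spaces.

wrist centre = target − a_3·(cos φ, sin φ) = (5.7943, -2.9647)
cos θ_2 = (42.3635−9²−5²)/(2·9·5) = -0.7071; θ_2 = -134.9972° (elbow-down)
β = atan2(-2.9647,5.7943) = -27.0967°; ψ = atan2(-3.5357,5.4646) = -32.9035°
θ_1 = β − ψ = 5.8068°
θ_3 = φ − θ_1 − θ_2 = -5.8096° (wrapped to (-180°,180°])

5.807 -134.997 -5.810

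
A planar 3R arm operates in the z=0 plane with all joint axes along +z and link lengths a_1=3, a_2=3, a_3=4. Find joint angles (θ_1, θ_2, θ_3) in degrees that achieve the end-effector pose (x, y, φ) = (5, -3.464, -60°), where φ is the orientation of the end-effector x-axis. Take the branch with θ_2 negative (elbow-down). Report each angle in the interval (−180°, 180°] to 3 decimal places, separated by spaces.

wrist centre = target − a_3·(cos φ, sin φ) = (3.0000, 0.0001)
cos θ_2 = (9.0000−3²−3²)/(2·3·3) = -0.5000; θ_2 = -120.0000° (elbow-down)
β = atan2(0.0001,3.0000) = 0.0019°; ψ = atan2(-2.5981,1.5000) = -60.0000°
θ_1 = β − ψ = 60.0019°
θ_3 = φ − θ_1 − θ_2 = -0.0019° (wrapped to (-180°,180°])

60.002 -120.000 -0.002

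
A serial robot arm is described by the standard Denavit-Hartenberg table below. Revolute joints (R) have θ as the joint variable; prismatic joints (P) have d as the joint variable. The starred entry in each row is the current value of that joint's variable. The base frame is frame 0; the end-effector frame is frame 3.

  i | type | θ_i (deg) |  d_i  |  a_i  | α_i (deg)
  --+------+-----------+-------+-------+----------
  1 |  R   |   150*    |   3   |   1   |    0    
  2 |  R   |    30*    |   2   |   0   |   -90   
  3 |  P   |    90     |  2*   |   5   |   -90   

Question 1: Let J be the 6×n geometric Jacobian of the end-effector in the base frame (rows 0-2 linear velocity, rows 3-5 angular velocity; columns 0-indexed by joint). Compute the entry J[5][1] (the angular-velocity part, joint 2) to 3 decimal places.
1.000

axis z_1 = (0.0000,0.0000,1.0000); lever o_n−o_1 = (-0.0000,-2.0000,-3.0000)
cross product → J_v[:, 1] = (2.0000,-0.0000,0.0000)
J_ω[:, 1] = z_1
entry J[5][1] = 1.0000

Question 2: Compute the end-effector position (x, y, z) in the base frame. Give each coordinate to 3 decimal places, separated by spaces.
after link 1: o_1 = (-0.8660, 0.5000, 3.0000)
after link 2: o_2 = (-0.8660, 0.5000, 5.0000)
after link 3: o_3 = (-0.8660, -1.5000, 0.0000)

-0.866 -1.500 0.000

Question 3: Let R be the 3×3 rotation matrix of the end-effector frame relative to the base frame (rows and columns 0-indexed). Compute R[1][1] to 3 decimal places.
End-effector y-axis (col 1 of R) = (0.0000,1.0000,-0.0000)
R[1][1] = 1.0000

1.000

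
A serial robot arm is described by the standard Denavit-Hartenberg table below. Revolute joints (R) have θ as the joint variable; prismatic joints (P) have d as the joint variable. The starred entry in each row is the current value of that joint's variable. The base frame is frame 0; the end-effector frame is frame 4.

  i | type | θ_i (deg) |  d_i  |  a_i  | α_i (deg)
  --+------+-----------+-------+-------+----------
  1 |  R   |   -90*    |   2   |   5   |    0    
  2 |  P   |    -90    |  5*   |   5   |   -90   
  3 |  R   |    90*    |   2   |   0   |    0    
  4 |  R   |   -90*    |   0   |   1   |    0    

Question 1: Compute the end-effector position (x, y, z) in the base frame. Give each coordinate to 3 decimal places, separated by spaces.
-6.000 -7.000 7.000

after link 1: o_1 = (0.0000, -5.0000, 2.0000)
after link 2: o_2 = (-5.0000, -5.0000, 7.0000)
after link 3: o_3 = (-5.0000, -7.0000, 7.0000)
after link 4: o_4 = (-6.0000, -7.0000, 7.0000)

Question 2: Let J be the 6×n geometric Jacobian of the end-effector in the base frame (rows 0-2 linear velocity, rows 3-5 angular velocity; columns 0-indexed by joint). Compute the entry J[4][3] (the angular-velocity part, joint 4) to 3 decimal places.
axis z_3 = (0.0000,-1.0000,0.0000); lever o_n−o_3 = (-1.0000,0.0000,0.0000)
cross product → J_v[:, 3] = (-0.0000,-0.0000,-1.0000)
J_ω[:, 3] = z_3
entry J[4][3] = -1.0000

-1.000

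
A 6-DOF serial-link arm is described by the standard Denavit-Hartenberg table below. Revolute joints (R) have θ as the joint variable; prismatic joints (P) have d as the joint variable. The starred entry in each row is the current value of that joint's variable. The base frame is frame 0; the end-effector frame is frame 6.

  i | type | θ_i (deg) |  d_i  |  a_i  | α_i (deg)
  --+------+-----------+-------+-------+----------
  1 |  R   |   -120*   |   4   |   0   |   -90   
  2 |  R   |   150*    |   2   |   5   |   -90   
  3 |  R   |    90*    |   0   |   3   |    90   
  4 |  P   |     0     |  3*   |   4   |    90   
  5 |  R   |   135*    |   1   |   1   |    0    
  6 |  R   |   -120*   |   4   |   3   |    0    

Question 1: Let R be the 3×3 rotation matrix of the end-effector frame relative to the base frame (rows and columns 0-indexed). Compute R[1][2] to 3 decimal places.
-0.433

End-effector z-axis (col 2 of R) = (-0.2500,-0.4330,-0.8660)
R[1][2] = -0.4330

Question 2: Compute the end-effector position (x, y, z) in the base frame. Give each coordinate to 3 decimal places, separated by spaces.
-3.371 8.543 -5.072

after link 1: o_1 = (0.0000, 0.0000, 4.0000)
after link 2: o_2 = (3.8971, 2.7500, 1.5000)
after link 3: o_3 = (1.2990, 4.2500, 1.5000)
after link 4: o_4 = (-0.8660, 8.5000, 0.0000)
after link 5: o_5 = (-0.1975, 8.2438, -1.2196)
after link 6: o_6 = (-3.3708, 8.5429, -5.0719)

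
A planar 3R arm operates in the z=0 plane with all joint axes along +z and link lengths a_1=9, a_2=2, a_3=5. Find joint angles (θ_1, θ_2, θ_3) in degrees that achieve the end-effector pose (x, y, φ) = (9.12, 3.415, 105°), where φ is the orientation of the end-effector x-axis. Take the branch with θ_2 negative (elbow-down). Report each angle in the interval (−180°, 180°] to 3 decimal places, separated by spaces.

wrist centre = target − a_3·(cos φ, sin φ) = (10.4141, -1.4146)
cos θ_2 = (110.4546−9²−2²)/(2·9·2) = 0.7071; θ_2 = -45.0029° (elbow-down)
β = atan2(-1.4146,10.4141) = -7.7356°; ψ = atan2(-1.4143,10.4141) = -7.7337°
θ_1 = β − ψ = -0.0019°
θ_3 = φ − θ_1 − θ_2 = 150.0048° (wrapped to (-180°,180°])

-0.002 -45.003 150.005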